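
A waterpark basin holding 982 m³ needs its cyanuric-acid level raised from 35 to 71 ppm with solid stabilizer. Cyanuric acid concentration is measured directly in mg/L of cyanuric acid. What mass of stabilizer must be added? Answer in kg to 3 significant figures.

35.4 kg

Volume: 982 m³ = 982,000 L.
CYA to add: (71 − 35) = 36 mg/L × 982,000 L = 35,350 g cyanuric acid.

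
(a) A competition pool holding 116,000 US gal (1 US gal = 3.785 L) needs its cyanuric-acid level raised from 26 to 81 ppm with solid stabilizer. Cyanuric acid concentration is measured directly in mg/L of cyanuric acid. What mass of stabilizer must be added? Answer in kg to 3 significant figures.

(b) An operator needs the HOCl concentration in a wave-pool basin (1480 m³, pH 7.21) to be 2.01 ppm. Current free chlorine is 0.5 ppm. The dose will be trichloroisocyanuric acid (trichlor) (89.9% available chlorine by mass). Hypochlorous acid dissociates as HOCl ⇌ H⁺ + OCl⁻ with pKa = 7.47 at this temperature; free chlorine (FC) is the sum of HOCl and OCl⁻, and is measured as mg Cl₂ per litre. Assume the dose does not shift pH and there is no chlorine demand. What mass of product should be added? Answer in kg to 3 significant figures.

(a) 24.1 kg; (b) 4.30 kg

(a) Volume: 116,000 US gal × 3.785 L/gal = 439,060 L.
(a) CYA to add: (81 − 26) = 55 mg/L × 439,060 L = 24,150 g cyanuric acid.

(b) Volume: 1480 m³ = 1,480,000 L.
(b) [OCl⁻]/[HOCl] = 10^(pH − pKa) = 10^(7.21 − 7.47) = 0.5495; fraction as HOCl = 1/(1 + 0.5495) = 0.6454.
(b) Free chlorine required for 2.01 ppm HOCl: 2.01 / 0.6454 = 3.115 ppm.
(b) FC to add: 3.115 − 0.5 = 2.615 mg/L as Cl₂.
(b) Cl₂ equivalent: 2.615 mg/L × 1,480,000 L = 3870 g.
(b) Product at 89.9% available Cl: 3870 / 0.899 = 4304 g.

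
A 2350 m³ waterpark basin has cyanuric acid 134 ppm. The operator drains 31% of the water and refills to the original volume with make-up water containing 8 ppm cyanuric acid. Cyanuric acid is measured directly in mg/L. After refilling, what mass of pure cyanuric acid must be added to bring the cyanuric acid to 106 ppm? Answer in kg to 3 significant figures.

Volume: 2350 m³ = 2,350,000 L.
After draining 31% and refilling: 134 × 0.69 + 8 × 0.31 = 94.94 ppm.
Deficit to target: 106 − 94.94 = 11.06 mg/L.
Mass: 11.06 mg/L × 2,350,000 L = 25,990 g cyanuric acid.

26.0 kg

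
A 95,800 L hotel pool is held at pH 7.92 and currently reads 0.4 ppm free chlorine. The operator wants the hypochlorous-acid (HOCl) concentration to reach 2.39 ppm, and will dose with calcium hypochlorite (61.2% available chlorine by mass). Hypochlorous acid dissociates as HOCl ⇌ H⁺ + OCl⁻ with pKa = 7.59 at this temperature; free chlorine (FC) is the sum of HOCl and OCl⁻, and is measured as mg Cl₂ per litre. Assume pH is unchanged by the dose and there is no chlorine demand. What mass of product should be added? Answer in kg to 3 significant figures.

[OCl⁻]/[HOCl] = 10^(pH − pKa) = 10^(7.92 − 7.59) = 2.138; fraction as HOCl = 1/(1 + 2.138) = 0.3187.
Free chlorine required for 2.39 ppm HOCl: 2.39 / 0.3187 = 7.5 ppm.
FC to add: 7.5 − 0.4 = 7.1 mg/L as Cl₂.
Cl₂ equivalent: 7.1 mg/L × 95,800 L = 680.2 g.
Product at 61.2% available Cl: 680.2 / 0.612 = 1111 g.

1.11 kg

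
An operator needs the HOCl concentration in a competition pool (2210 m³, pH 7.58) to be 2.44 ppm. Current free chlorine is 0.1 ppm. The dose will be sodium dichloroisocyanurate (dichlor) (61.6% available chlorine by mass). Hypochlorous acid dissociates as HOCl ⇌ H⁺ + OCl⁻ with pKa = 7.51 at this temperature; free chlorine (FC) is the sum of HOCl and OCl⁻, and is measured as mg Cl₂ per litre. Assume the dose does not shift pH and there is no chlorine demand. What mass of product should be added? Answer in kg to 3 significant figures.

18.7 kg

Volume: 2210 m³ = 2,210,000 L.
[OCl⁻]/[HOCl] = 10^(pH − pKa) = 10^(7.58 − 7.51) = 1.175; fraction as HOCl = 1/(1 + 1.175) = 0.4598.
Free chlorine required for 2.44 ppm HOCl: 2.44 / 0.4598 = 5.307 ppm.
FC to add: 5.307 − 0.1 = 5.207 mg/L as Cl₂.
Cl₂ equivalent: 5.207 mg/L × 2,210,000 L = 11,510 g.
Product at 61.6% available Cl: 11,510 / 0.616 = 18,680 g.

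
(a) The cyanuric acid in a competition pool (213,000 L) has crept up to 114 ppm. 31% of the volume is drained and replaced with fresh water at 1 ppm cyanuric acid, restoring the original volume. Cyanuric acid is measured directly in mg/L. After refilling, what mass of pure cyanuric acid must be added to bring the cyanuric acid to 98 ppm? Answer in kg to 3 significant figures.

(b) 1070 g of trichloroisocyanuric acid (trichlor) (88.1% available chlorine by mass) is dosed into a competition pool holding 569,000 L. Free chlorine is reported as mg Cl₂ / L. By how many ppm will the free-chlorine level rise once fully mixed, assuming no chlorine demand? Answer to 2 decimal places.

(a) 4.05 kg; (b) 1.66 ppm

(a) After draining 31% and refilling: 114 × 0.69 + 1 × 0.31 = 78.97 ppm.
(a) Deficit to target: 98 − 78.97 = 19.03 mg/L.
(a) Mass: 19.03 mg/L × 213,000 L = 4053 g cyanuric acid.

(b) Available chlorine delivered: 1070 g × 0.881 = 942.7 g as Cl₂.
(b) Concentration rise: 942.7 g / 569,000 L = 1.657 mg/L = 1.66 ppm.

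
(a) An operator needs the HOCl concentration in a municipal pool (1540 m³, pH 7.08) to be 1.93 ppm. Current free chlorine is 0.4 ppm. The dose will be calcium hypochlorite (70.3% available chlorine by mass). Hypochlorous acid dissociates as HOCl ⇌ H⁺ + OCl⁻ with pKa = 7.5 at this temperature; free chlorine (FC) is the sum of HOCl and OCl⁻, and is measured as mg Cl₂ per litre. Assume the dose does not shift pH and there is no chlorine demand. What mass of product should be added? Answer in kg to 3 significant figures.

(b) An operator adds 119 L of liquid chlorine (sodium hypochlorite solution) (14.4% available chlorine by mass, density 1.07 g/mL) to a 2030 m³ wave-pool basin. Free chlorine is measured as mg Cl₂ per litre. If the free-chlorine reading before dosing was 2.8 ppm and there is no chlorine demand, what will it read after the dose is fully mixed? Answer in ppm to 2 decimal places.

(a) 4.96 kg; (b) 11.83 ppm

(a) Volume: 1540 m³ = 1,540,000 L.
(a) [OCl⁻]/[HOCl] = 10^(pH − pKa) = 10^(7.08 − 7.5) = 0.3802; fraction as HOCl = 1/(1 + 0.3802) = 0.7245.
(a) Free chlorine required for 1.93 ppm HOCl: 1.93 / 0.7245 = 2.664 ppm.
(a) FC to add: 2.664 − 0.4 = 2.264 mg/L as Cl₂.
(a) Cl₂ equivalent: 2.264 mg/L × 1,540,000 L = 3486 g.
(a) Product at 70.3% available Cl: 3486 / 0.703 = 4959 g.

(b) Volume: 2030 m³ = 2,030,000 L.
(b) Mass of solution: 119 L × 1000 mL/L × 1.07 g/mL = 127,300 g.
(b) Available chlorine delivered: 127,300 g × 0.144 = 18,340 g as Cl₂.
(b) Concentration rise: 18,340 g / 2,030,000 L = 9.032 mg/L = 9.03 ppm.
(b) Final FC: 2.8 + 9.03 = 11.83 ppm.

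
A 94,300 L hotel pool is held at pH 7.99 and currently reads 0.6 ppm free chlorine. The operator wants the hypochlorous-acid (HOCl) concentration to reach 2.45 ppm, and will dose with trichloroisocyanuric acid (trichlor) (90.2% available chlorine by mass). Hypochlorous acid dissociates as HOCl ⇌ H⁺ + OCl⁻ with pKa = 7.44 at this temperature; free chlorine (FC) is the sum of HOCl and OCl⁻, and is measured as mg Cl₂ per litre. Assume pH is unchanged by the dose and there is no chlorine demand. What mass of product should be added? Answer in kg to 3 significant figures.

[OCl⁻]/[HOCl] = 10^(pH − pKa) = 10^(7.99 − 7.44) = 3.548; fraction as HOCl = 1/(1 + 3.548) = 0.2199.
Free chlorine required for 2.45 ppm HOCl: 2.45 / 0.2199 = 11.14 ppm.
FC to add: 11.14 − 0.6 = 10.54 mg/L as Cl₂.
Cl₂ equivalent: 10.54 mg/L × 94,300 L = 994.2 g.
Product at 90.2% available Cl: 994.2 / 0.902 = 1102 g.

1.10 kg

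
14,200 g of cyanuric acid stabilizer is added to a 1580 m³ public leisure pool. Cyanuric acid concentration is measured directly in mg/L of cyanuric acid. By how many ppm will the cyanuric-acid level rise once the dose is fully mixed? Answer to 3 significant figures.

8.99 ppm

Volume: 1580 m³ = 1,580,000 L.
Rise: 14,200 g / 1,580,000 L × 1000 = 8.987 mg/L.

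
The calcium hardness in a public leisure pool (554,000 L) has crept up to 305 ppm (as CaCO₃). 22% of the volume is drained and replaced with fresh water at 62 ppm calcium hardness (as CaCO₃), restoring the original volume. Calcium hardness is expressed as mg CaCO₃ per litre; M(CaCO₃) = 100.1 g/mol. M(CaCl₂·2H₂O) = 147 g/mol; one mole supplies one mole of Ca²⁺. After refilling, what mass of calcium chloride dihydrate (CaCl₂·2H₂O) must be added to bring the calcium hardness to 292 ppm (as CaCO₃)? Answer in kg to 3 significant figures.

32.9 kg

After draining 22% and refilling: 305 × 0.78 + 62 × 0.22 = 251.54 ppm.
Deficit to target: 292 − 251.54 = 40.46 mg/L.
As CaCO₃: 40.46 mg/L × 554,000 L = 22,410 g; ÷ 100.1 = 223.9 mol Ca²⁺.
Mass: 223.9 × 147 = 32,920 g.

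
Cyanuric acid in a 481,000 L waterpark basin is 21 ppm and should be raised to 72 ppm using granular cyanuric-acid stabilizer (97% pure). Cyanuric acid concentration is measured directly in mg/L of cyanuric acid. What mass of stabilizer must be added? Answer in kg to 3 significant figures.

CYA to add: (72 − 21) = 51 mg/L × 481,000 L = 24,530 g cyanuric acid.
At 97% purity: 24,530 / 0.97 = 25,290 g product.

25.3 kg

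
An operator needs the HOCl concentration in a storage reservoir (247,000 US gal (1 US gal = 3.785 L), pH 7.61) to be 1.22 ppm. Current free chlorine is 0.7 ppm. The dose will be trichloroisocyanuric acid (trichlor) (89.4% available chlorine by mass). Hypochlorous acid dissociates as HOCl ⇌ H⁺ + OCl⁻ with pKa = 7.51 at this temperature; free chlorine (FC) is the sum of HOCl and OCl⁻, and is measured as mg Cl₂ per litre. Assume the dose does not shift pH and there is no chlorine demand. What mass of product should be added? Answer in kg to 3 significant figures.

2.15 kg

Volume: 247,000 US gal × 3.785 L/gal = 934,895 L.
[OCl⁻]/[HOCl] = 10^(pH − pKa) = 10^(7.61 − 7.51) = 1.259; fraction as HOCl = 1/(1 + 1.259) = 0.4427.
Free chlorine required for 1.22 ppm HOCl: 1.22 / 0.4427 = 2.756 ppm.
FC to add: 2.756 − 0.7 = 2.056 mg/L as Cl₂.
Cl₂ equivalent: 2.056 mg/L × 934,895 L = 1922 g.
Product at 89.4% available Cl: 1922 / 0.894 = 2150 g.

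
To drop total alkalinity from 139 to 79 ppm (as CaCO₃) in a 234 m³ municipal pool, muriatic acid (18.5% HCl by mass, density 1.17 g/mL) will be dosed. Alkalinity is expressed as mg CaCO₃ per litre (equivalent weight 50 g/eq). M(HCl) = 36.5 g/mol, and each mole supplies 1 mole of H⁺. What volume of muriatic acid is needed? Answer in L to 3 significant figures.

Volume: 234 m³ = 234,000 L.
Alkalinity to neutralize: (139 − 79) = 60 mg/L as CaCO₃ × 234,000 L = 14,040 g as CaCO₃.
Equivalents of H⁺ required: 14,040 ÷ 50 g/eq = 280.8 eq = 280.8 mol HCl.
Mass of HCl: 280.8 × 36.5 = 10,250 g.
Mass of 18.5% solution: 10,250 / 0.185 = 55,400 g.
Volume: 55,400 g ÷ 1.17 g/mL = 47,350 mL.

47.4 L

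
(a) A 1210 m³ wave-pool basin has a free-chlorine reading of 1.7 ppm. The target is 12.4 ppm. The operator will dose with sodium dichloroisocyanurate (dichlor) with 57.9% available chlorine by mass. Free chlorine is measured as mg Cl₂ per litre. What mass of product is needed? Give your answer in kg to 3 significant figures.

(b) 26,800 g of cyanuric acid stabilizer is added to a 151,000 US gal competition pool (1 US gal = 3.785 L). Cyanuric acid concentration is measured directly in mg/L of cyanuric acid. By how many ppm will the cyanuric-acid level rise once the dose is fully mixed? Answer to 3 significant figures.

(a) Volume: 1210 m³ = 1,210,000 L.
(a) Chlorine deficit: 12.4 − 1.7 = 10.7 ppm = 10.7 mg/L as Cl₂.
(a) Cl₂ equivalent needed: 10.7 mg/L × 1,210,000 L = 12,950,000 mg = 12,950 g.
(a) Product at 57.9% available chlorine: 12,950 / 0.579 = 22,360 g.

(b) Volume: 151,000 US gal × 3.785 L/gal = 571,535 L.
(b) Rise: 26,800 g / 571,535 L × 1000 = 46.89 mg/L.

(a) 22.4 kg; (b) 46.9 ppm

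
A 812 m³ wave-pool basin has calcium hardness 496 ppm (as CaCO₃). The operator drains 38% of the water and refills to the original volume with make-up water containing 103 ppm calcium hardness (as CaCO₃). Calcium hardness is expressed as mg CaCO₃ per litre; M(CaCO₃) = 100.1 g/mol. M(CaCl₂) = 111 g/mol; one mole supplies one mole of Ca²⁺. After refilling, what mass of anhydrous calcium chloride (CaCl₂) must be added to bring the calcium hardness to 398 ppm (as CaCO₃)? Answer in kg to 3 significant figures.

Volume: 812 m³ = 812,000 L.
After draining 38% and refilling: 496 × 0.62 + 103 × 0.38 = 346.66 ppm.
Deficit to target: 398 − 346.66 = 51.34 mg/L.
As CaCO₃: 51.34 mg/L × 812,000 L = 41,690 g; ÷ 100.1 = 416.5 mol Ca²⁺.
Mass: 416.5 × 111 = 46,230 g.

46.2 kg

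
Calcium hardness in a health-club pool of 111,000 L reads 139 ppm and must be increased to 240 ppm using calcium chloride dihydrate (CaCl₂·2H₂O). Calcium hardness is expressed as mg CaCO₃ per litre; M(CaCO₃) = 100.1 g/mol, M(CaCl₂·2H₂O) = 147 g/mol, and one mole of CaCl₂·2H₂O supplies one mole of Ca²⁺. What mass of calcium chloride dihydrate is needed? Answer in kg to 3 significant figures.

16.5 kg

Hardness to add: (240 − 139) = 101 mg/L as CaCO₃ × 111,000 L = 11,210 g as CaCO₃.
Moles of Ca²⁺ (1 mol Ca²⁺ ≡ 1 mol CaCO₃): 11,210 / 100.1 g/mol = 112 mol.
Mass of CaCl₂·2H₂O: 112 × 147 = 16,460 g.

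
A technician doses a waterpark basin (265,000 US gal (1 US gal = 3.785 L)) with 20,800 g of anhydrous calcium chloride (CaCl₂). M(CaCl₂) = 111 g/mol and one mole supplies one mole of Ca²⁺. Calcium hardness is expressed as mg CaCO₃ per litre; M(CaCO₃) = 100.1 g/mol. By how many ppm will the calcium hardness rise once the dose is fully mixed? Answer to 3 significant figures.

Volume: 265,000 US gal × 3.785 L/gal = 1,003,025 L.
Moles of Ca²⁺: 20,800 g ÷ 111 g/mol = 187.4 mol.
As CaCO₃: 187.4 mol × 100.1 g/mol = 18,760 g.
Rise: 18,760 g / 1,003,025 L × 1000 = 18.7 mg/L.

18.7 ppm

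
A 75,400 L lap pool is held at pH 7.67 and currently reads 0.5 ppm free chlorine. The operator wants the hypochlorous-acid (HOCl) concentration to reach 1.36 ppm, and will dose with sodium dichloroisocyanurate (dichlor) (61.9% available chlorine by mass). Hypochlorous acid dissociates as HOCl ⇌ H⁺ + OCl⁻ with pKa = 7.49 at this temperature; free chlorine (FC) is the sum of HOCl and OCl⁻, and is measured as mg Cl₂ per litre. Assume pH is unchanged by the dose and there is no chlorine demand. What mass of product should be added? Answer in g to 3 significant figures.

355 g

[OCl⁻]/[HOCl] = 10^(pH − pKa) = 10^(7.67 − 7.49) = 1.514; fraction as HOCl = 1/(1 + 1.514) = 0.3978.
Free chlorine required for 1.36 ppm HOCl: 1.36 / 0.3978 = 3.418 ppm.
FC to add: 3.418 − 0.5 = 2.918 mg/L as Cl₂.
Cl₂ equivalent: 2.918 mg/L × 75,400 L = 220.1 g.
Product at 61.9% available Cl: 220.1 / 0.619 = 355.5 g.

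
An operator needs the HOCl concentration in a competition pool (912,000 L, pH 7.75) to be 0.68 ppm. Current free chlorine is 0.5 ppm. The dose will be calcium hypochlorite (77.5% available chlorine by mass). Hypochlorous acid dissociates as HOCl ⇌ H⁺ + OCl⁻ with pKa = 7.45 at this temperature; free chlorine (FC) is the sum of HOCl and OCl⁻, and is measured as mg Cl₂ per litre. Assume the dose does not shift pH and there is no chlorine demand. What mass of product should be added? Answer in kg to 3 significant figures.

1.81 kg

[OCl⁻]/[HOCl] = 10^(pH − pKa) = 10^(7.75 − 7.45) = 1.995; fraction as HOCl = 1/(1 + 1.995) = 0.3339.
Free chlorine required for 0.68 ppm HOCl: 0.68 / 0.3339 = 2.037 ppm.
FC to add: 2.037 − 0.5 = 1.537 mg/L as Cl₂.
Cl₂ equivalent: 1.537 mg/L × 912,000 L = 1402 g.
Product at 77.5% available Cl: 1402 / 0.775 = 1808 g.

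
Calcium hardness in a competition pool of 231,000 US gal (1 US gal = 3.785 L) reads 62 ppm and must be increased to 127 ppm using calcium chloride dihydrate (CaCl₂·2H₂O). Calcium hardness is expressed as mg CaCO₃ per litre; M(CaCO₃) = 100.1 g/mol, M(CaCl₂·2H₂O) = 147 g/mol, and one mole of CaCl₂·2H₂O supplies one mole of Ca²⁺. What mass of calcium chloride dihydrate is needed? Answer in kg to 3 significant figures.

Volume: 231,000 US gal × 3.785 L/gal = 874,335 L.
Hardness to add: (127 − 62) = 65 mg/L as CaCO₃ × 874,335 L = 56,830 g as CaCO₃.
Moles of Ca²⁺ (1 mol Ca²⁺ ≡ 1 mol CaCO₃): 56,830 / 100.1 g/mol = 567.8 mol.
Mass of CaCl₂·2H₂O: 567.8 × 147 = 83,460 g.

83.5 kg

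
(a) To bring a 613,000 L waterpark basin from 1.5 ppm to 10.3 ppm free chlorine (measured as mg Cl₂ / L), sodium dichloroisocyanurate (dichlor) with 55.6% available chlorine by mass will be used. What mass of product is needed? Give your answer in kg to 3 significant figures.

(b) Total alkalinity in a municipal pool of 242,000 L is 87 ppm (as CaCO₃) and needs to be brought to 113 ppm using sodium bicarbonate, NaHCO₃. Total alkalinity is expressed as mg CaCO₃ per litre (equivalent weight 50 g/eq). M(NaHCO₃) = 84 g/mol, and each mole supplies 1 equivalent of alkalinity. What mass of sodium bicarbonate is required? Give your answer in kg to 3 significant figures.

(a) 9.70 kg; (b) 10.6 kg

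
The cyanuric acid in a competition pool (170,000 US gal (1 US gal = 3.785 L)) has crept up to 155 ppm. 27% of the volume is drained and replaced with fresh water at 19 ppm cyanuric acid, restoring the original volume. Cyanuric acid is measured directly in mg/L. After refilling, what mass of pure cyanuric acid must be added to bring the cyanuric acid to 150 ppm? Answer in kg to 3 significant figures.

20.4 kg

Volume: 170,000 US gal × 3.785 L/gal = 643,450 L.
After draining 27% and refilling: 155 × 0.73 + 19 × 0.27 = 118.28 ppm.
Deficit to target: 150 − 118.28 = 31.72 mg/L.
Mass: 31.72 mg/L × 643,450 L = 20,410 g cyanuric acid.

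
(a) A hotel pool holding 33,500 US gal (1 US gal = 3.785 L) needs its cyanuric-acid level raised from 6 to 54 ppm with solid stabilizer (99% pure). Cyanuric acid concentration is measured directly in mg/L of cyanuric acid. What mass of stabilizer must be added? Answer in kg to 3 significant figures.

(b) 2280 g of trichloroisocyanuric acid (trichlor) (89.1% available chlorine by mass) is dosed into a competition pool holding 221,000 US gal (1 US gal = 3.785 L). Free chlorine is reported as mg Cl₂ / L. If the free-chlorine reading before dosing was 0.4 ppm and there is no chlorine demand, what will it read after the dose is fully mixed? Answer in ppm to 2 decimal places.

(a) 6.15 kg; (b) 2.83 ppm

(a) Volume: 33,500 US gal × 3.785 L/gal = 126,798 L.
(a) CYA to add: (54 − 6) = 48 mg/L × 126,798 L = 6086 g cyanuric acid.
(a) At 99% purity: 6086 / 0.99 = 6148 g product.

(b) Volume: 221,000 US gal × 3.785 L/gal = 836,485 L.
(b) Available chlorine delivered: 2280 g × 0.891 = 2031 g as Cl₂.
(b) Concentration rise: 2031 g / 836,485 L = 2.429 mg/L = 2.43 ppm.
(b) Final FC: 0.4 + 2.43 = 2.83 ppm.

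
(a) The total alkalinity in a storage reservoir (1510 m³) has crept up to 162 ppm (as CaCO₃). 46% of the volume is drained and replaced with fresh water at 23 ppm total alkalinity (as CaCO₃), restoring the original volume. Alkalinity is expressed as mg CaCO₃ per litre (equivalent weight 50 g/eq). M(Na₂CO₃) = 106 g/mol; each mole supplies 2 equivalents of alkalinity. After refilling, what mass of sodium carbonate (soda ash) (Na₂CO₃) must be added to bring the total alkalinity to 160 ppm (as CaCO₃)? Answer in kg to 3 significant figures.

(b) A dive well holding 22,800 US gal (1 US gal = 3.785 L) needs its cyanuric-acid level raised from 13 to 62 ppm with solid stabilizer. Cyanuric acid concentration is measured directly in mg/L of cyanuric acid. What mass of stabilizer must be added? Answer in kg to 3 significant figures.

(a) 99.1 kg; (b) 4.23 kg

(a) Volume: 1510 m³ = 1,510,000 L.
(a) After draining 46% and refilling: 162 × 0.54 + 23 × 0.46 = 98.06 ppm.
(a) Deficit to target: 160 − 98.06 = 61.94 mg/L.
(a) As CaCO₃: 61.94 mg/L × 1,510,000 L = 93,530 g; ÷ 50 g/eq ÷ 2 = 935.3 mol Na₂CO₃.
(a) Mass: 935.3 × 106 = 99,140 g.

(b) Volume: 22,800 US gal × 3.785 L/gal = 86,298 L.
(b) CYA to add: (62 − 13) = 49 mg/L × 86,298 L = 4229 g cyanuric acid.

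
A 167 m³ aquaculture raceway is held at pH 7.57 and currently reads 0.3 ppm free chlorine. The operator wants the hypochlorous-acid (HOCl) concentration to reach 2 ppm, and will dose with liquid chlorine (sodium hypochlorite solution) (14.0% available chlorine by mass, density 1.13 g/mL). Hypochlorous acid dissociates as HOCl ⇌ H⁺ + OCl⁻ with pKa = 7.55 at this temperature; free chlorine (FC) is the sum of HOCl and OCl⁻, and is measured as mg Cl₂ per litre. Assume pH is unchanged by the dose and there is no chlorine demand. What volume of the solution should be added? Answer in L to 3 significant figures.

4.01 L

Volume: 167 m³ = 167,000 L.
[OCl⁻]/[HOCl] = 10^(pH − pKa) = 10^(7.57 − 7.55) = 1.047; fraction as HOCl = 1/(1 + 1.047) = 0.4885.
Free chlorine required for 2 ppm HOCl: 2 / 0.4885 = 4.094 ppm.
FC to add: 4.094 − 0.3 = 3.794 mg/L as Cl₂.
Cl₂ equivalent: 3.794 mg/L × 167,000 L = 633.6 g.
Product at 14.0% available Cl: 633.6 / 0.14 = 4526 g.
Volume: 4526 g ÷ 1.13 g/mL = 4005 mL.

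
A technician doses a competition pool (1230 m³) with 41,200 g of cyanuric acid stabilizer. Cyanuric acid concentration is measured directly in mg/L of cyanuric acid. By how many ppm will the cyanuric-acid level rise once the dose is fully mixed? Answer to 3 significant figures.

33.5 ppm

Volume: 1230 m³ = 1,230,000 L.
Rise: 41,200 g / 1,230,000 L × 1000 = 33.5 mg/L.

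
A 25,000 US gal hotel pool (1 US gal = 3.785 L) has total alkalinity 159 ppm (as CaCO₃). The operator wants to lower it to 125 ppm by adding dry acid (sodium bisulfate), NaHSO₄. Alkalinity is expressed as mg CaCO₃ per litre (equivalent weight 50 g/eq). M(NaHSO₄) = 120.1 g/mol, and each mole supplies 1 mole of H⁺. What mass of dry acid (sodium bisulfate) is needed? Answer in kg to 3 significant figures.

Volume: 25,000 US gal × 3.785 L/gal = 94,625 L.
Alkalinity to neutralize: (159 − 125) = 34 mg/L as CaCO₃ × 94,625 L = 3217 g as CaCO₃.
Equivalents of H⁺ required: 3217 ÷ 50 g/eq = 64.34 eq = 64.34 mol NaHSO₄.
Mass of NaHSO₄: 64.34 × 120.1 = 7728 g.

7.73 kg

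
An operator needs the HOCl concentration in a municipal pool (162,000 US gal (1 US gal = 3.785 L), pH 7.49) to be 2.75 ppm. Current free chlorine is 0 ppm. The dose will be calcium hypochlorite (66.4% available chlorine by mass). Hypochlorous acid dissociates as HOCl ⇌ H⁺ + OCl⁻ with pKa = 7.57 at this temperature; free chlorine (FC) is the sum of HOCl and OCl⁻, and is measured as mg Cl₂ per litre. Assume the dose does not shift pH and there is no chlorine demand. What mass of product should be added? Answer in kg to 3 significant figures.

4.65 kg

Volume: 162,000 US gal × 3.785 L/gal = 613,170 L.
[OCl⁻]/[HOCl] = 10^(pH − pKa) = 10^(7.49 − 7.57) = 0.8318; fraction as HOCl = 1/(1 + 0.8318) = 0.5459.
Free chlorine required for 2.75 ppm HOCl: 2.75 / 0.5459 = 5.037 ppm.
FC to add: 5.037 − 0 = 5.037 mg/L as Cl₂.
Cl₂ equivalent: 5.037 mg/L × 613,170 L = 3089 g.
Product at 66.4% available Cl: 3089 / 0.664 = 4652 g.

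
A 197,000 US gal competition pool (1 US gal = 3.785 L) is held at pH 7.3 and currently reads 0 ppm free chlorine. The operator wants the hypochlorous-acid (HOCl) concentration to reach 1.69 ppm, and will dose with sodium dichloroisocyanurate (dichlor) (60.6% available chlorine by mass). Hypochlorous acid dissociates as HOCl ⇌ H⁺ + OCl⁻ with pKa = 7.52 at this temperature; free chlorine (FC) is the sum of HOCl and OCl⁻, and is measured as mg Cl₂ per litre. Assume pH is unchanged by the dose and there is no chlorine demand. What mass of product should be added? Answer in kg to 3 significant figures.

3.33 kg

Volume: 197,000 US gal × 3.785 L/gal = 745,645 L.
[OCl⁻]/[HOCl] = 10^(pH − pKa) = 10^(7.3 − 7.52) = 0.6026; fraction as HOCl = 1/(1 + 0.6026) = 0.624.
Free chlorine required for 1.69 ppm HOCl: 1.69 / 0.624 = 2.708 ppm.
FC to add: 2.708 − 0 = 2.708 mg/L as Cl₂.
Cl₂ equivalent: 2.708 mg/L × 745,645 L = 2019 g.
Product at 60.6% available Cl: 2019 / 0.606 = 3332 g.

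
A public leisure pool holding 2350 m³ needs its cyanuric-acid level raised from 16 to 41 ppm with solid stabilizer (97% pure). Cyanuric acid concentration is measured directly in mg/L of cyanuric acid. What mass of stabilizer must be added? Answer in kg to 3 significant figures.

60.6 kg

Volume: 2350 m³ = 2,350,000 L.
CYA to add: (41 − 16) = 25 mg/L × 2,350,000 L = 58,750 g cyanuric acid.
At 97% purity: 58,750 / 0.97 = 60,570 g product.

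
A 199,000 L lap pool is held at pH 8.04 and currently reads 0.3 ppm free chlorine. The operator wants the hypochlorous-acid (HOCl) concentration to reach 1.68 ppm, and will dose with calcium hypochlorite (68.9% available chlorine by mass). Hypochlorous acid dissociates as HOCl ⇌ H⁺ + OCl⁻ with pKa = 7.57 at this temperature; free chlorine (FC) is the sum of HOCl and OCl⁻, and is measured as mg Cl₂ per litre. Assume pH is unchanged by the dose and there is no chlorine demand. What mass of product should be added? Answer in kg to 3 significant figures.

[OCl⁻]/[HOCl] = 10^(pH − pKa) = 10^(8.04 − 7.57) = 2.951; fraction as HOCl = 1/(1 + 2.951) = 0.2531.
Free chlorine required for 1.68 ppm HOCl: 1.68 / 0.2531 = 6.638 ppm.
FC to add: 6.638 − 0.3 = 6.338 mg/L as Cl₂.
Cl₂ equivalent: 6.338 mg/L × 199,000 L = 1261 g.
Product at 68.9% available Cl: 1261 / 0.689 = 1831 g.

1.83 kg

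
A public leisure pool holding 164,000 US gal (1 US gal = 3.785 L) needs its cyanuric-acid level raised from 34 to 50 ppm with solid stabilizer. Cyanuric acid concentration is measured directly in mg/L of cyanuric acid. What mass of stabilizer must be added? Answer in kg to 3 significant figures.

Volume: 164,000 US gal × 3.785 L/gal = 620,740 L.
CYA to add: (50 − 34) = 16 mg/L × 620,740 L = 9932 g cyanuric acid.

9.93 kg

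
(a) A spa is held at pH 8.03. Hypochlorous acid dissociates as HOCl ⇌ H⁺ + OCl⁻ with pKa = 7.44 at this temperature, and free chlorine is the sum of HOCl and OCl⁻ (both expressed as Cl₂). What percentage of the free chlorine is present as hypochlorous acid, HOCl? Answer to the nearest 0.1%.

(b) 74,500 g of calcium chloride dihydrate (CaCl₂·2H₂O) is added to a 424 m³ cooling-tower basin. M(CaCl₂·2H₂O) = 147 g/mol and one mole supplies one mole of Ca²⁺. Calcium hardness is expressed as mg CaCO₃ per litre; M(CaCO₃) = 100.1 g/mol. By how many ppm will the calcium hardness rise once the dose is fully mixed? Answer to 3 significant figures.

(a) [OCl⁻]/[HOCl] = 10^(pH − pKa) = 10^(8.03 − 7.44) = 10^0.59 = 3.89.
(a) Fraction as HOCl = 1 / (1 + 3.89) = 0.2045.

(b) Volume: 424 m³ = 424,000 L.
(b) Moles of Ca²⁺: 74,500 g ÷ 147 g/mol = 506.8 mol.
(b) As CaCO₃: 506.8 mol × 100.1 g/mol = 50,730 g.
(b) Rise: 50,730 g / 424,000 L × 1000 = 119.6 mg/L.

(a) 20.4%; (b) 120 ppm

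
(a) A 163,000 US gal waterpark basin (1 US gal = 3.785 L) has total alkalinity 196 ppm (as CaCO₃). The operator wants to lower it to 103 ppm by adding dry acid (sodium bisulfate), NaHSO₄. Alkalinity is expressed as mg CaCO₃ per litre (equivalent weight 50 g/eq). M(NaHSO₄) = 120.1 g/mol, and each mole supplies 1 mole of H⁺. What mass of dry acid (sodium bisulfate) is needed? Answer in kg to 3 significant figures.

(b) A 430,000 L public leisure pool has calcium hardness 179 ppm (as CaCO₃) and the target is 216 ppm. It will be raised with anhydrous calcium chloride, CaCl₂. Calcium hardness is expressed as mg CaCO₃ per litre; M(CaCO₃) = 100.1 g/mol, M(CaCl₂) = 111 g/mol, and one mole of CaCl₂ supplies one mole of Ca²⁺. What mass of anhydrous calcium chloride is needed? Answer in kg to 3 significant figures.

(a) 138 kg; (b) 17.6 kg

(a) Volume: 163,000 US gal × 3.785 L/gal = 616,955 L.
(a) Alkalinity to neutralize: (196 − 103) = 93 mg/L as CaCO₃ × 616,955 L = 57,380 g as CaCO₃.
(a) Equivalents of H⁺ required: 57,380 ÷ 50 g/eq = 1148 eq = 1148 mol NaHSO₄.
(a) Mass of NaHSO₄: 1148 × 120.1 = 137,800 g.

(b) Hardness to add: (216 − 179) = 37 mg/L as CaCO₃ × 430,000 L = 15,910 g as CaCO₃.
(b) Moles of Ca²⁺ (1 mol Ca²⁺ ≡ 1 mol CaCO₃): 15,910 / 100.1 g/mol = 158.9 mol.
(b) Mass of CaCl₂: 158.9 × 111 = 17,640 g.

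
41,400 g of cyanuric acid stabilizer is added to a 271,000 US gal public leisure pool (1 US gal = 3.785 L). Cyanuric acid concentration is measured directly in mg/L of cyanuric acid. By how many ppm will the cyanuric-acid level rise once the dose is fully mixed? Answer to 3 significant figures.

40.4 ppm

Volume: 271,000 US gal × 3.785 L/gal = 1,025,735 L.
Rise: 41,400 g / 1,025,735 L × 1000 = 40.36 mg/L.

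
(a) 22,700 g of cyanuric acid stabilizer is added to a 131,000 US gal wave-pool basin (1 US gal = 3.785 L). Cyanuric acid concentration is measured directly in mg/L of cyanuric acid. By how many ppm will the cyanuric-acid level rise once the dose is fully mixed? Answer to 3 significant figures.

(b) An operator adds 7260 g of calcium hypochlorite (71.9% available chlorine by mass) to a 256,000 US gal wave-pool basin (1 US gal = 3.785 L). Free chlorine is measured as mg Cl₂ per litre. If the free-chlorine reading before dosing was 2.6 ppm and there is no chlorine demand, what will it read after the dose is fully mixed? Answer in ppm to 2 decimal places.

(a) Volume: 131,000 US gal × 3.785 L/gal = 495,835 L.
(a) Rise: 22,700 g / 495,835 L × 1000 = 45.78 mg/L.

(b) Volume: 256,000 US gal × 3.785 L/gal = 968,960 L.
(b) Available chlorine delivered: 7260 g × 0.719 = 5220 g as Cl₂.
(b) Concentration rise: 5220 g / 968,960 L = 5.387 mg/L = 5.39 ppm.
(b) Final FC: 2.6 + 5.39 = 7.99 ppm.

(a) 45.8 ppm; (b) 7.99 ppm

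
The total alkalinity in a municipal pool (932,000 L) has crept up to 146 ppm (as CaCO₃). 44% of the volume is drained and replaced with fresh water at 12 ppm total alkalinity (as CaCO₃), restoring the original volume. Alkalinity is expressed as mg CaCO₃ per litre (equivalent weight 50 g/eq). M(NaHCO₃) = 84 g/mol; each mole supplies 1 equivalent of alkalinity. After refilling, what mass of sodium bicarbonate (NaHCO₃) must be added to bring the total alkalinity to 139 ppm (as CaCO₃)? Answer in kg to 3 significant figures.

81.4 kg

After draining 44% and refilling: 146 × 0.56 + 12 × 0.44 = 87.04 ppm.
Deficit to target: 139 − 87.04 = 51.96 mg/L.
As CaCO₃: 51.96 mg/L × 932,000 L = 48,430 g; ÷ 50 g/eq ÷ 1 = 968.5 mol NaHCO₃.
Mass: 968.5 × 84 = 81,360 g.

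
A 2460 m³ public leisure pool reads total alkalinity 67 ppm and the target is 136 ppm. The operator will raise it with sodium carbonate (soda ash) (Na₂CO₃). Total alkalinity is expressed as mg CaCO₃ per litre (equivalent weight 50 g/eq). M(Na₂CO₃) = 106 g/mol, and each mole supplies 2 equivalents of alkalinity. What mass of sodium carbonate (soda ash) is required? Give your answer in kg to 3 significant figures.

Volume: 2460 m³ = 2,460,000 L.
Alkalinity to add: (136 − 67) = 69 mg/L as CaCO₃ × 2,460,000 L = 169,700 g as CaCO₃.
Equivalents: 169,700 g ÷ 50 g/eq = 3395 eq.
Each mole of Na₂CO₃ supplies 2 eq, so 3395 / 2 = 1697 mol.
Mass: 1697 mol × 106 g/mol = 179,900 g.

180 kg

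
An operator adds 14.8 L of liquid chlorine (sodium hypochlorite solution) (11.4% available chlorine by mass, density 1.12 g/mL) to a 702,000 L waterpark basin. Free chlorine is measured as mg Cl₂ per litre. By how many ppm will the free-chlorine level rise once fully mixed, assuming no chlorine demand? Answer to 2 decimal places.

2.69 ppm

Mass of solution: 14.8 L × 1000 mL/L × 1.12 g/mL = 16,580 g.
Available chlorine delivered: 16,580 g × 0.114 = 1890 g as Cl₂.
Concentration rise: 1890 g / 702,000 L = 2.692 mg/L = 2.69 ppm.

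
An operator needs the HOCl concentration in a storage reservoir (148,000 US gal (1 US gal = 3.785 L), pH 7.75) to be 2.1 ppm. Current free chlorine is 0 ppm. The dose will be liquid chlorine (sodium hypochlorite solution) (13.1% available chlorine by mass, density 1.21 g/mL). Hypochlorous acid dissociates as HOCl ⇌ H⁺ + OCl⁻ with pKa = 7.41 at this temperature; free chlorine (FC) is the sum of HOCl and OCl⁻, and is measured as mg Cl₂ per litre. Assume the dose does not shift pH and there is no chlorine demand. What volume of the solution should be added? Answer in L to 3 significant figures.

Volume: 148,000 US gal × 3.785 L/gal = 560,180 L.
[OCl⁻]/[HOCl] = 10^(pH − pKa) = 10^(7.75 − 7.41) = 2.188; fraction as HOCl = 1/(1 + 2.188) = 0.3137.
Free chlorine required for 2.1 ppm HOCl: 2.1 / 0.3137 = 6.694 ppm.
FC to add: 6.694 − 0 = 6.694 mg/L as Cl₂.
Cl₂ equivalent: 6.694 mg/L × 560,180 L = 3750 g.
Product at 13.1% available Cl: 3750 / 0.131 = 28,630 g.
Volume: 28,630 g ÷ 1.21 g/mL = 23,660 mL.

23.7 L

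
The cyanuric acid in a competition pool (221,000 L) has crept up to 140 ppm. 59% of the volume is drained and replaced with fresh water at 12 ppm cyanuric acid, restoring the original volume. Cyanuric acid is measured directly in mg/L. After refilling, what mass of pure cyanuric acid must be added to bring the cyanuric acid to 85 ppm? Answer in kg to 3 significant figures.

After draining 59% and refilling: 140 × 0.41 + 12 × 0.59 = 64.48 ppm.
Deficit to target: 85 − 64.48 = 20.52 mg/L.
Mass: 20.52 mg/L × 221,000 L = 4535 g cyanuric acid.

4.53 kg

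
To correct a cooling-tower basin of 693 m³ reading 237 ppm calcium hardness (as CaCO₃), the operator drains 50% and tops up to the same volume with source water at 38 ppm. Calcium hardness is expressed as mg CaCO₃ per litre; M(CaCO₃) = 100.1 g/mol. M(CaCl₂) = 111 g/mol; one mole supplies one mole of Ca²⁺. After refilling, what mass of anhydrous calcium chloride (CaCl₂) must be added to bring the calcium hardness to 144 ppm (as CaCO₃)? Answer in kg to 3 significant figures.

5.00 kg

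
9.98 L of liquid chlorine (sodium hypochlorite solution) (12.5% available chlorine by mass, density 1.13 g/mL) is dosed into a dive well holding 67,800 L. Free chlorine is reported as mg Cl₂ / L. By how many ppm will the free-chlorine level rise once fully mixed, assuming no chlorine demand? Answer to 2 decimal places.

Mass of solution: 9.98 L × 1000 mL/L × 1.13 g/mL = 11,280 g.
Available chlorine delivered: 11,280 g × 0.125 = 1410 g as Cl₂.
Concentration rise: 1410 g / 67,800 L = 20.79 mg/L = 20.79 ppm.

20.79 ppm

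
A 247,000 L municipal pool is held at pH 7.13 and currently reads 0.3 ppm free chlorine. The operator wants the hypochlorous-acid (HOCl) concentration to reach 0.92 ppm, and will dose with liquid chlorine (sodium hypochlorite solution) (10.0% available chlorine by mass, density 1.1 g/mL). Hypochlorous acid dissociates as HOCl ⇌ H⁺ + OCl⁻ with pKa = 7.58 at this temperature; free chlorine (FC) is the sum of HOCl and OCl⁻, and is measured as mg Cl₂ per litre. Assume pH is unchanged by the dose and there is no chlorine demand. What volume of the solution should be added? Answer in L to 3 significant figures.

2.13 L

[OCl⁻]/[HOCl] = 10^(pH − pKa) = 10^(7.13 − 7.58) = 0.3548; fraction as HOCl = 1/(1 + 0.3548) = 0.7381.
Free chlorine required for 0.92 ppm HOCl: 0.92 / 0.7381 = 1.246 ppm.
FC to add: 1.246 − 0.3 = 0.9464 mg/L as Cl₂.
Cl₂ equivalent: 0.9464 mg/L × 247,000 L = 233.8 g.
Product at 10.0% available Cl: 233.8 / 0.1 = 2338 g.
Volume: 2338 g ÷ 1.1 g/mL = 2125 mL.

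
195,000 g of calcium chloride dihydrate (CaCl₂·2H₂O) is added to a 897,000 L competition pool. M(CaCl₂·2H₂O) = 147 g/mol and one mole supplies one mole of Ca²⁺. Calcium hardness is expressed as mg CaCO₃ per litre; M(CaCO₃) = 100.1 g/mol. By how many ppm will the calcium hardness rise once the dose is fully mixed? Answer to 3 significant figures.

148 ppm

Moles of Ca²⁺: 195,000 g ÷ 147 g/mol = 1327 mol.
As CaCO₃: 1327 mol × 100.1 g/mol = 132,800 g.
Rise: 132,800 g / 897,000 L × 1000 = 148 mg/L.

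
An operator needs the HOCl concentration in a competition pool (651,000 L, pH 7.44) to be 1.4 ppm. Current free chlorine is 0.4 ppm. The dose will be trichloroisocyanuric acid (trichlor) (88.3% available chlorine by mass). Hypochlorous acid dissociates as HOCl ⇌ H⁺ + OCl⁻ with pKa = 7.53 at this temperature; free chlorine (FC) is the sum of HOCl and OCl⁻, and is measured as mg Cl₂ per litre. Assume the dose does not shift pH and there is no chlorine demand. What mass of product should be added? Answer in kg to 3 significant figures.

1.58 kg

[OCl⁻]/[HOCl] = 10^(pH − pKa) = 10^(7.44 − 7.53) = 0.8128; fraction as HOCl = 1/(1 + 0.8128) = 0.5516.
Free chlorine required for 1.4 ppm HOCl: 1.4 / 0.5516 = 2.538 ppm.
FC to add: 2.538 − 0.4 = 2.138 mg/L as Cl₂.
Cl₂ equivalent: 2.138 mg/L × 651,000 L = 1392 g.
Product at 88.3% available Cl: 1392 / 0.883 = 1576 g.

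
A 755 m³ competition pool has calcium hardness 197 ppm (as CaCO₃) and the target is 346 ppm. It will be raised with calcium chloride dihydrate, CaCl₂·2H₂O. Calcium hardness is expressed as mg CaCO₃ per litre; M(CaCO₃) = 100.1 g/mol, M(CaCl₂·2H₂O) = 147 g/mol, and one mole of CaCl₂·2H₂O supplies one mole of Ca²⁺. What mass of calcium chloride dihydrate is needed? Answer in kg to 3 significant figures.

165 kg

Volume: 755 m³ = 755,000 L.
Hardness to add: (346 − 197) = 149 mg/L as CaCO₃ × 755,000 L = 112,500 g as CaCO₃.
Moles of Ca²⁺ (1 mol Ca²⁺ ≡ 1 mol CaCO₃): 112,500 / 100.1 g/mol = 1124 mol.
Mass of CaCl₂·2H₂O: 1124 × 147 = 165,200 g.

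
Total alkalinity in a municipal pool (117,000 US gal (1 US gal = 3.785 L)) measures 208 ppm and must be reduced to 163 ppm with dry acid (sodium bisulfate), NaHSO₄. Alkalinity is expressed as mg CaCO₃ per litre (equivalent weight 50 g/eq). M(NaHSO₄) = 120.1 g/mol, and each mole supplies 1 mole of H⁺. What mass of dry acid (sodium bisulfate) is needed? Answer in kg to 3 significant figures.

Volume: 117,000 US gal × 3.785 L/gal = 442,845 L.
Alkalinity to neutralize: (208 − 163) = 45 mg/L as CaCO₃ × 442,845 L = 19,930 g as CaCO₃.
Equivalents of H⁺ required: 19,930 ÷ 50 g/eq = 398.6 eq = 398.6 mol NaHSO₄.
Mass of NaHSO₄: 398.6 × 120.1 = 47,870 g.

47.9 kg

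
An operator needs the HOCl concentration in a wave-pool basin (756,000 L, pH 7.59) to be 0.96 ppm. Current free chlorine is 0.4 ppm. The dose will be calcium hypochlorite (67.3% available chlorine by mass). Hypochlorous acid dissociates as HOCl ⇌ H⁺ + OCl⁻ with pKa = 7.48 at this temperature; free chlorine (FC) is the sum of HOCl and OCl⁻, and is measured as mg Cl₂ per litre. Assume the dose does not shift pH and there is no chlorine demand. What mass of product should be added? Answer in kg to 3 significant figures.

[OCl⁻]/[HOCl] = 10^(pH − pKa) = 10^(7.59 − 7.48) = 1.288; fraction as HOCl = 1/(1 + 1.288) = 0.437.
Free chlorine required for 0.96 ppm HOCl: 0.96 / 0.437 = 2.197 ppm.
FC to add: 2.197 − 0.4 = 1.797 mg/L as Cl₂.
Cl₂ equivalent: 1.797 mg/L × 756,000 L = 1358 g.
Product at 67.3% available Cl: 1358 / 0.673 = 2018 g.

2.02 kg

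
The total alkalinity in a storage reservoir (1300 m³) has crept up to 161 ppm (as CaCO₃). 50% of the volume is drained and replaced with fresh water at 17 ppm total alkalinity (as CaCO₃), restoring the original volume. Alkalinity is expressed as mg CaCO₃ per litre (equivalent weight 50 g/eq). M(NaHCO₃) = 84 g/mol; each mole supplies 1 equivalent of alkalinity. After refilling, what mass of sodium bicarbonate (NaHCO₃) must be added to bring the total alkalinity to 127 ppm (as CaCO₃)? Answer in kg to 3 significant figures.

Volume: 1300 m³ = 1,300,000 L.
After draining 50% and refilling: 161 × 0.50 + 17 × 0.50 = 89 ppm.
Deficit to target: 127 − 89 = 38 mg/L.
As CaCO₃: 38 mg/L × 1,300,000 L = 49,400 g; ÷ 50 g/eq ÷ 1 = 988 mol NaHCO₃.
Mass: 988 × 84 = 82,990 g.

83.0 kg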